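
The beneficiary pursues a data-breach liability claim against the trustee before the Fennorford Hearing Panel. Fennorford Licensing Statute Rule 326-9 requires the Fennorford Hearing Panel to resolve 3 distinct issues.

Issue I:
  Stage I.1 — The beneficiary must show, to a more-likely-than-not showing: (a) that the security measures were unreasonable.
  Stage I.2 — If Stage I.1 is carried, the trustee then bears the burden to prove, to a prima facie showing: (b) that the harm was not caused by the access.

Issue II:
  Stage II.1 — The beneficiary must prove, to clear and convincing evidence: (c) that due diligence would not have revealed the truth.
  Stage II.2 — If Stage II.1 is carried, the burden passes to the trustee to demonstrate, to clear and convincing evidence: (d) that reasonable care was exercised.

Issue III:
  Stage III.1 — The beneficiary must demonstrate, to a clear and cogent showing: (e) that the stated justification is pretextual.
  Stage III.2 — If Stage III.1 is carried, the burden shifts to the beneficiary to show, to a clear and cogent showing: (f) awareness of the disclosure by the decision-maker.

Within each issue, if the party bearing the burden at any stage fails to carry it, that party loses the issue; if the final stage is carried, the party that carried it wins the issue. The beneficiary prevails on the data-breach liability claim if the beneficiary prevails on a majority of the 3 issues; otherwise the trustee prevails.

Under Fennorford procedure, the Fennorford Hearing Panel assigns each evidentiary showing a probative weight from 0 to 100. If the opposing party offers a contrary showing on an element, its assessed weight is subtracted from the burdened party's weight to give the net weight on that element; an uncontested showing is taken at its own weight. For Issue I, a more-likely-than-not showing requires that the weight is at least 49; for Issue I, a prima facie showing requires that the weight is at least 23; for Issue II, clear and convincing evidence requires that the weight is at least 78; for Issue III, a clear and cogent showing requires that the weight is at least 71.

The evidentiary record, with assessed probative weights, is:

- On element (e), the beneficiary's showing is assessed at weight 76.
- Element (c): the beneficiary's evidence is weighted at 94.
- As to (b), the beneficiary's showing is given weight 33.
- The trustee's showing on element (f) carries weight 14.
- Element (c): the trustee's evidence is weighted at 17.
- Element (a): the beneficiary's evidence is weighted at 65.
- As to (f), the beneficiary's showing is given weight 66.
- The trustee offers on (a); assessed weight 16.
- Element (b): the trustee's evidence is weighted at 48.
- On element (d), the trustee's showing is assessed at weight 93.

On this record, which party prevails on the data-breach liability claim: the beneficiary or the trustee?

— Issue I —
Stage I.1 — burden on beneficiary; standard: a more-likely-than-not showing (weight is at least 49).
    (a): 65 − 16 = 49 ≥ 49 [met]
  Stage I.1 is satisfied; the onus moves to the trustee.
Stage I.2 — burden on trustee; standard: a prima facie showing (weight is at least 23).
    (b): 48 − 33 = 15 < 23 [not met]
  The trustee does not carry Stage I.2.
The analysis ends at Stage I.2; the beneficiary prevails on this issue.
— Issue II —
Stage II.1 (beneficiary, clear and convincing evidence, weight is at least 78): (c) net 94−17=77 < 78 — fails.
  Not every element is met, so the beneficiary fails to carry Stage II.1.
So the trustee prevails on this issue.
— Issue III —
Stage III.1 — burden on beneficiary; standard: a clear and cogent showing (weight is at least 71).
    (e): 76 ≥ 71 [met]
  Stage III.1 carried; the burden remains with the beneficiary.
Stage III.2 — burden on beneficiary; standard: a clear and cogent showing (weight is at least 71).
    (f): 66 − 14 = 52 < 71 [not met]
  The beneficiary does not carry Stage III.2.
The analysis ends at Stage III.2; the trustee prevails on this issue.
Per-issue: Issue I → beneficiary; Issue II → trustee; Issue III → trustee. The beneficiary must prevail on a majority of issues; overall, the trustee prevails.

trustee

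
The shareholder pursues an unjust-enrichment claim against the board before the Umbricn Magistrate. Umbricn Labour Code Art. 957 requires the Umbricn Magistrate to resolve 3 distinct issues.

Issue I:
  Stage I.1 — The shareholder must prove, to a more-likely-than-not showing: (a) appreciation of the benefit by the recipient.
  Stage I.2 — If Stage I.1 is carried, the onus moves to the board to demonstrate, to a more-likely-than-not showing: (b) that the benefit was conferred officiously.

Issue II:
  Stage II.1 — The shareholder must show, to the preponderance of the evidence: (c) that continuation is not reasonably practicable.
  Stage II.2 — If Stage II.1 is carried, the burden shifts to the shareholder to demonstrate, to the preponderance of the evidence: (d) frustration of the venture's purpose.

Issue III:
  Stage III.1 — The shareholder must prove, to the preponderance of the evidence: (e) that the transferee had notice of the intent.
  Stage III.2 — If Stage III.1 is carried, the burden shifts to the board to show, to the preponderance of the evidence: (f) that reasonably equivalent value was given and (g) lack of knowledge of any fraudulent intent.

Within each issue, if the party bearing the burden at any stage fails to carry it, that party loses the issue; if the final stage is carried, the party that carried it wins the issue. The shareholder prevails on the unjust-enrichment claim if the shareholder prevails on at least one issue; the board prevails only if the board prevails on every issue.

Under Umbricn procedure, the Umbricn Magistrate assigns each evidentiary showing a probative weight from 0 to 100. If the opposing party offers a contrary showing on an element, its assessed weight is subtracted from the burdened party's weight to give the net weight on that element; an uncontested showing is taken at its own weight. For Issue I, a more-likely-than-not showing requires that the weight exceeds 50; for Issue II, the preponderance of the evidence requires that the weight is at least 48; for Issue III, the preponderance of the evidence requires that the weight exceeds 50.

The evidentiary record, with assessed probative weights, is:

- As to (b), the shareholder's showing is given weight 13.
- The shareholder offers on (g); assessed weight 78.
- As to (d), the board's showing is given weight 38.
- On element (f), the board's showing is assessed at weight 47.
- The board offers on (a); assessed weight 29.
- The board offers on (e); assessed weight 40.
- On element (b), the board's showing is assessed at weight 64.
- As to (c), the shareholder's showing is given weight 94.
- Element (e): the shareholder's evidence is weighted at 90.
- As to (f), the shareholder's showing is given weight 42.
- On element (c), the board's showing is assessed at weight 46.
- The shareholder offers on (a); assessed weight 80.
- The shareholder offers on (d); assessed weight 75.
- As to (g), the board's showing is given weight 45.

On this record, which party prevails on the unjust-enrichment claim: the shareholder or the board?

— Issue I —
Stage I.1 — burden on shareholder; standard: a more-likely-than-not showing (weight exceeds 50).
    (a): 80 − 29 = 51 > 50 [met]
  The shareholder carries Stage I.1; the board now bears the burden.
Stage I.2 — burden on board; standard: a more-likely-than-not showing (weight exceeds 50).
    (b): 64 − 13 = 51 > 50 [met]
  Stage I.2 carried; the final stage is satisfied.
With every stage satisfied, the board prevails on this issue.
— Issue II —
Stage II.1 — burden on shareholder; standard: the preponderance of the evidence (weight is at least 48).
    (c): 94 − 46 = 48 ≥ 48 [met]
  Stage II.1 is satisfied; the shareholder continues to bear the burden.
Stage II.2 — burden on shareholder; standard: the preponderance of the evidence (weight is at least 48).
    (d): 75 − 38 = 37 < 48 [not met]
  The shareholder does not carry Stage II.2.
So the board prevails on this issue.
— Issue III —
At Stage III.1 the shareholder must meet the preponderance of the evidence (weight exceeds 50): on (e) the weight is 90 less the opposing 40 gives net 50, which does not exceed 50, so (e) does not meet the standard.
  Stage III.1 not carried; the shareholder fails its burden.
The board prevails on this issue.
Per-issue: Issue I → board; Issue II → board; Issue III → board. The shareholder must prevail on at least one issue; overall, the board prevails.

board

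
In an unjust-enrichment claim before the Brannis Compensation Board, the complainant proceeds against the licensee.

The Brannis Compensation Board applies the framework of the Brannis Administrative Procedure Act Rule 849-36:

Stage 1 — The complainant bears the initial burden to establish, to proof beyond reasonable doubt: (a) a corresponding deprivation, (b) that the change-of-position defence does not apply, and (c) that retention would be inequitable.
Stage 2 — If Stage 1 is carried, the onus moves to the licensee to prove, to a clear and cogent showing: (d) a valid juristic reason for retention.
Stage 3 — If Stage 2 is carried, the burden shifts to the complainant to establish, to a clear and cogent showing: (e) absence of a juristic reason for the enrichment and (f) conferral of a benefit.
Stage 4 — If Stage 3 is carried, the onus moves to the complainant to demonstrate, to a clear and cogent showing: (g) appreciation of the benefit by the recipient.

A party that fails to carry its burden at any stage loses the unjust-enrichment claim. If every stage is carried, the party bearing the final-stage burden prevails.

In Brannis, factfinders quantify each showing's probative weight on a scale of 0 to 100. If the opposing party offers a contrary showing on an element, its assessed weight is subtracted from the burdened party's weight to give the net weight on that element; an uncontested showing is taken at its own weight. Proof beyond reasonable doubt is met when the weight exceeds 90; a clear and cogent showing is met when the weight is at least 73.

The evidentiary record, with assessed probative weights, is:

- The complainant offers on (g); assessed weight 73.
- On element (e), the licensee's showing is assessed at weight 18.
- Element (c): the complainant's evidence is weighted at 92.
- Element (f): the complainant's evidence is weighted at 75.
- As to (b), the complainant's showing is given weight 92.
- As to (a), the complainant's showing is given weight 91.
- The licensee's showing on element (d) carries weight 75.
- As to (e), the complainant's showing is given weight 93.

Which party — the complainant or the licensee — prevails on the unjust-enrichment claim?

complainant

At Stage 1 the complainant must meet proof beyond reasonable doubt (weight exceeds 90): on (a) the weight is 91, which does exceed 90, so (a) meets the standard; on (b) the weight is 92, > 90, so (b) meets the standard; on (c) the weight is 92, which does exceed 90, so (c) meets the standard.
  The complainant carries Stage 1; the licensee now bears the burden.
At Stage 2 the licensee must meet a clear and cogent showing (weight is at least 73): on (d) the weight is 75, which does reach 73, so (d) meets the standard.
  Stage 2 carried; the burden shifts to the complainant.
At Stage 3 the complainant must meet a clear and cogent showing (weight is at least 73): on (e) the weight is 93 less the opposing 18 gives net 75, ≥ 73, so (e) meets the standard; on (f) the weight is 75, ≥ 73, so (f) meets the standard.
  Stage 3 is satisfied; the complainant continues to bear the burden.
At Stage 4 the complainant must meet a clear and cogent showing (weight is at least 73): on (g) the weight is 73, ≥ 73, so (g) meets the standard.
  Stage 4 carried; the final stage is satisfied.
With every stage satisfied, the complainant prevails.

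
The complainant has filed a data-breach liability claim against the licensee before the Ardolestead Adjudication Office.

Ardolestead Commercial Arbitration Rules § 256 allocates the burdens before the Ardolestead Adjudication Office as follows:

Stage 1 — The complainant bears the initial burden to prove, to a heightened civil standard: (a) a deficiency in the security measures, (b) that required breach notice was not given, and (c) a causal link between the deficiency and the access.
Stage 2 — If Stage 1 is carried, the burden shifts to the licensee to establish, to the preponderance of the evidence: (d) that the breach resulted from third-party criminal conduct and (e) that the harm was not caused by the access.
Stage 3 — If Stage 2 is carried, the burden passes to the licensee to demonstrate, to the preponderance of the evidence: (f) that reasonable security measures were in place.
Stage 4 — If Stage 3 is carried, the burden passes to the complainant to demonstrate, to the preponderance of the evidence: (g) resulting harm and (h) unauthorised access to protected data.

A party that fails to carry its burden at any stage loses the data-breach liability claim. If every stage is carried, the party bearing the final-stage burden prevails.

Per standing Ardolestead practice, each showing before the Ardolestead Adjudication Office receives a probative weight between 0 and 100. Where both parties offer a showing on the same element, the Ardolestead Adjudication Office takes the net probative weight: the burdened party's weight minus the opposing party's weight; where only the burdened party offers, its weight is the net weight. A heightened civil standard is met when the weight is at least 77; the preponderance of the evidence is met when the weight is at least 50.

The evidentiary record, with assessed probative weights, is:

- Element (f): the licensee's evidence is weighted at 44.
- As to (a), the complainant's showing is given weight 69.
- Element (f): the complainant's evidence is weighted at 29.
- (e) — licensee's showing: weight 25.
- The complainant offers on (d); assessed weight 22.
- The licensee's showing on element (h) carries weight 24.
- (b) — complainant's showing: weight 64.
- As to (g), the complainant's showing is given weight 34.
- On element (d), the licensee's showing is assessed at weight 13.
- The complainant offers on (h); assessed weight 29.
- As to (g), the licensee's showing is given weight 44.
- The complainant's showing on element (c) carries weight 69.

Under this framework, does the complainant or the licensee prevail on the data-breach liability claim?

Stage 1 (complainant, a heightened civil standard, weight is at least 77): (a) 69 < 77 — fails; (b) 64 < 77 — fails; (c) 69 < 77 — fails.
  The complainant does not carry Stage 1.
The licensee prevails.

licensee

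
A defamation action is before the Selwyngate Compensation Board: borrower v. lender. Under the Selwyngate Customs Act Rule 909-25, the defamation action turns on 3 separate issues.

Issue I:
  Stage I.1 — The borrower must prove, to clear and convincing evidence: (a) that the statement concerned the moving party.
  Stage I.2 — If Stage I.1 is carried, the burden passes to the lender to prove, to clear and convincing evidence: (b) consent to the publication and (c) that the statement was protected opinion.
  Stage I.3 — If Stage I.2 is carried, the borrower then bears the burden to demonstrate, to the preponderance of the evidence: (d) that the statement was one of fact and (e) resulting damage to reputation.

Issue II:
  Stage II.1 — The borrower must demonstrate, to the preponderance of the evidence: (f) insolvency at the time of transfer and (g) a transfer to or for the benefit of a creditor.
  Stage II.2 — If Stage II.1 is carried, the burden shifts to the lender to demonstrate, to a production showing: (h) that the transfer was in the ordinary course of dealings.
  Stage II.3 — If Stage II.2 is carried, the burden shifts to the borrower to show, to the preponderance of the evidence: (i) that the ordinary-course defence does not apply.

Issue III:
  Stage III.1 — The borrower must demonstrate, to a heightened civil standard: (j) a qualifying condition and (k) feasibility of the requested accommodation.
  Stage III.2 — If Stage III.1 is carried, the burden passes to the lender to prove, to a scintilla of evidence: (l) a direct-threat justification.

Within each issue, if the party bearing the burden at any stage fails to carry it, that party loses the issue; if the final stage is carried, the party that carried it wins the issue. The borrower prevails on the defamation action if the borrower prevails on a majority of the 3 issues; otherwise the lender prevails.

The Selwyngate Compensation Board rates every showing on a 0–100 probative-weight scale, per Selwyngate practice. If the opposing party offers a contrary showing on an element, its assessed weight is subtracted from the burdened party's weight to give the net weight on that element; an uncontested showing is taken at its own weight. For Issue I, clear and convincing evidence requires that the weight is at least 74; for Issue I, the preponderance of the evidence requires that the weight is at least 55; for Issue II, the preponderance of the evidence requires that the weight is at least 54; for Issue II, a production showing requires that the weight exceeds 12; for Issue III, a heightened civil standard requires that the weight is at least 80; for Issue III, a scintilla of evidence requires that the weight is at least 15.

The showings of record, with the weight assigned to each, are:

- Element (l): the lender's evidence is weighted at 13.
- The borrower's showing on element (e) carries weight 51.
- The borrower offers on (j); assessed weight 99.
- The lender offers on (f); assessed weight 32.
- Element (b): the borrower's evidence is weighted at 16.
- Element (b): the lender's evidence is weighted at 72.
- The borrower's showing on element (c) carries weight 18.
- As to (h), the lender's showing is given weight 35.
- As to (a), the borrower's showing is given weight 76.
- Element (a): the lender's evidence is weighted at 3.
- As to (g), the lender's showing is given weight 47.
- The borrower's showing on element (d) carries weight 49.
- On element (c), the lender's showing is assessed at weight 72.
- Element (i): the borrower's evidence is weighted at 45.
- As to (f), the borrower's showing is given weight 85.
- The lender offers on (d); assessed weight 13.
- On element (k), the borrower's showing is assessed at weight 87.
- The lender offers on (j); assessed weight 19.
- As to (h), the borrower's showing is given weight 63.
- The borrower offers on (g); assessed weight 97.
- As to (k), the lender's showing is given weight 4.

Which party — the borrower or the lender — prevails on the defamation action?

lender

— Issue I —
Stage I.1 — burden on borrower; standard: clear and convincing evidence (weight is at least 74).
    (a): 76 − 3 = 73 < 74 [not met]
  The borrower does not carry Stage I.1.
So the lender prevails on this issue.
— Issue II —
Stage II.1 — burden on borrower; standard: the preponderance of the evidence (weight is at least 54).
    (f): 85 − 32 = 53 < 54 [not met]
    (g): 97 − 47 = 50 < 54 [not met]
  Stage II.1 not carried; the borrower fails its burden.
The lender prevails on this issue.
— Issue III —
Stage III.1 — burden on borrower; standard: a heightened civil standard (weight is at least 80).
    (j): 99 − 19 = 80 ≥ 80 [met]
    (k): 87 − 4 = 83 ≥ 80 [met]
  All elements met. The burden passes to the lender.
Stage III.2 — burden on lender; standard: a scintilla of evidence (weight is at least 15).
    (l): 13 < 15 [not met]
  Not every element is met, so the lender fails to carry Stage III.2.
The analysis ends at Stage III.2; the borrower prevails on this issue.
Per-issue: Issue I → lender; Issue II → lender; Issue III → borrower. The borrower must prevail on a majority of issues; overall, the lender prevails.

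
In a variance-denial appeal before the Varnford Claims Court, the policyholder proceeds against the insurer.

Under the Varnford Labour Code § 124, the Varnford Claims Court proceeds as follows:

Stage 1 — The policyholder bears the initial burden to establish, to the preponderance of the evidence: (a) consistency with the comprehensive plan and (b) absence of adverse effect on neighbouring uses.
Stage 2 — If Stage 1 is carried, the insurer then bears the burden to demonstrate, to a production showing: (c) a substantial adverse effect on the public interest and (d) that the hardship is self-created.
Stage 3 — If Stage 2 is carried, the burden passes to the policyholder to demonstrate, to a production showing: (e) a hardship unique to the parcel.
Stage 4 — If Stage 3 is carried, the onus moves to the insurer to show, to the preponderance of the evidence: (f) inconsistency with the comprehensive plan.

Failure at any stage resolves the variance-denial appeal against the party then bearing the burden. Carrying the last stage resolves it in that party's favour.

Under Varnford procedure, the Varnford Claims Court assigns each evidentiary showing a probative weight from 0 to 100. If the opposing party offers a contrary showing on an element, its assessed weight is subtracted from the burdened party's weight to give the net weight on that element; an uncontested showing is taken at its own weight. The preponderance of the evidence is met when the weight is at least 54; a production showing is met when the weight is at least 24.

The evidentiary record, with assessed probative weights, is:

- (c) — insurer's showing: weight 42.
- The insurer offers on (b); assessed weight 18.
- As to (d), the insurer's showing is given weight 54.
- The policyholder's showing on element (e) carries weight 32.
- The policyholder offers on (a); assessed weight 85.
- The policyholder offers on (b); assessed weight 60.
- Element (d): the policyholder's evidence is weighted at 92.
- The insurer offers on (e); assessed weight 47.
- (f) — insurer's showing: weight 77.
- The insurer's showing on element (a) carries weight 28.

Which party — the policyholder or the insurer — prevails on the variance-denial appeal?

Stage 1 — burden on policyholder; standard: the preponderance of the evidence (weight is at least 54).
    (a): 85 − 28 = 57 ≥ 54 [met]
    (b): 60 − 18 = 42 < 54 [not met]
  Stage 1 not carried; the policyholder fails its burden.
So the insurer prevails.

insurer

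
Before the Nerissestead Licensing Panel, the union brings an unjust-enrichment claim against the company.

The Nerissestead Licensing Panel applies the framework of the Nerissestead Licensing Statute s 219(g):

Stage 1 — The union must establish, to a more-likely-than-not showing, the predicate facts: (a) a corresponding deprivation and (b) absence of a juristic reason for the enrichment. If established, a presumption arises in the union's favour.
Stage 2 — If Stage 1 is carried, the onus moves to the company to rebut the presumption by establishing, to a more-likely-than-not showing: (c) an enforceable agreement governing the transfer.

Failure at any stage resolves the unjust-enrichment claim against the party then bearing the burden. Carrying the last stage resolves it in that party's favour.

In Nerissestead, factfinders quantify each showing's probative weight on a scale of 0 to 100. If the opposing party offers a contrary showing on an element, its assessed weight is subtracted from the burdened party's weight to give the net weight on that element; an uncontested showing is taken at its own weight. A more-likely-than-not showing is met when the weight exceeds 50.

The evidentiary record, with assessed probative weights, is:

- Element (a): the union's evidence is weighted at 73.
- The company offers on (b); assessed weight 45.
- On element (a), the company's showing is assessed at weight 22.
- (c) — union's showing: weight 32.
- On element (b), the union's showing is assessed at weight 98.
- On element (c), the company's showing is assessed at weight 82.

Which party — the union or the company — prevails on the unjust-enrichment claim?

Stage 1 — burden on union; standard: a more-likely-than-not showing (weight exceeds 50).
    (a): 73 − 22 = 51 > 50 [met]
    (b): 98 − 45 = 53 > 50 [met]
  Stage 1 is satisfied; the onus moves to the company.
Stage 2 — burden on company; standard: a more-likely-than-not showing (weight exceeds 50).
    (c): 82 − 32 = 50 ≤ 50 [not met]
  The company does not carry Stage 2.
So the union prevails.

union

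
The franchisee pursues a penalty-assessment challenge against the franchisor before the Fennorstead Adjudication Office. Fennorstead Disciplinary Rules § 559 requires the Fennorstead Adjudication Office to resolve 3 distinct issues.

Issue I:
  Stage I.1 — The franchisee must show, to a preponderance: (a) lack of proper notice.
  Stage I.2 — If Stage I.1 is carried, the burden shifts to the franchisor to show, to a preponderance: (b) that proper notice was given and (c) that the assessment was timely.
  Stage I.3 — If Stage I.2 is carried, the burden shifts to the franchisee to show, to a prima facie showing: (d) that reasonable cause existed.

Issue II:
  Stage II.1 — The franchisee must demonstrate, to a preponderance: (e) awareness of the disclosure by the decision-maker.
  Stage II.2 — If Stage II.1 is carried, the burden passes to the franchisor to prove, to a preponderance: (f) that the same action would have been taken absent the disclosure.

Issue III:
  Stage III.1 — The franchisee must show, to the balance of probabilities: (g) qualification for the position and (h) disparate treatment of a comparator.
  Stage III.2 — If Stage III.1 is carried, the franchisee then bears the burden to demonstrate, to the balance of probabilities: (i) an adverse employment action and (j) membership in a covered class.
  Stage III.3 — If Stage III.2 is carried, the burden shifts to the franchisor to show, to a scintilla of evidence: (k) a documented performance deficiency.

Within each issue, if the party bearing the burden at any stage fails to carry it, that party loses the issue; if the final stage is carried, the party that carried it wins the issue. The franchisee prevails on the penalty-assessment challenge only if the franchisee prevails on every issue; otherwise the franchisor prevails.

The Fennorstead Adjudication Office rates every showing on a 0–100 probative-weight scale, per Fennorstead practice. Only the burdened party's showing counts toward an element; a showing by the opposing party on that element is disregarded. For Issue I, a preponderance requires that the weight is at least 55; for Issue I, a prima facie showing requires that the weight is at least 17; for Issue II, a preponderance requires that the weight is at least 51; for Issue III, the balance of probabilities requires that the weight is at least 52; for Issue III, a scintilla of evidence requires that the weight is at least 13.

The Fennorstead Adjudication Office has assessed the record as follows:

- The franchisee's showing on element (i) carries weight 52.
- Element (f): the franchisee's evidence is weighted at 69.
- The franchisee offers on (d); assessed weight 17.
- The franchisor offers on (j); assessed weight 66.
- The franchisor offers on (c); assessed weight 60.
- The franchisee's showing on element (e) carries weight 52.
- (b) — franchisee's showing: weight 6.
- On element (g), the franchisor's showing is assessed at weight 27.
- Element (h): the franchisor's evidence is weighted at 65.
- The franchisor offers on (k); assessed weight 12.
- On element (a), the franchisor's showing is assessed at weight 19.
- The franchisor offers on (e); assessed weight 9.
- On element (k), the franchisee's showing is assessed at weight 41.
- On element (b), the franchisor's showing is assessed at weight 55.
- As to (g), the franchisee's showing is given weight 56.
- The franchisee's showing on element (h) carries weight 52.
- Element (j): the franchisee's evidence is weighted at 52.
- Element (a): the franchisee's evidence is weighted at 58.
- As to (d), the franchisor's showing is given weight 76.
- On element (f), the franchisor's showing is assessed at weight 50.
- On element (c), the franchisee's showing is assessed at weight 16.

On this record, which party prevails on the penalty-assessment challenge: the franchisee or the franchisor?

— Issue I —
Stage I.1 — burden on franchisee; standard: a preponderance (weight is at least 55).
    (a): 58 (franchisor's 19 disregarded) ≥ 55 [met]
  All elements met. The burden passes to the franchisor.
Stage I.2 — burden on franchisor; standard: a preponderance (weight is at least 55).
    (b): 55 (franchisee's 6 disregarded) ≥ 55 [met]
    (c): 60 (franchisee's 16 disregarded) ≥ 55 [met]
  All elements met. The burden passes to the franchisee.
Stage I.3 — burden on franchisee; standard: a prima facie showing (weight is at least 17).
    (d): 17 (franchisor's 76 disregarded) ≥ 17 [met]
  All elements met at the final stage.
All stages carried — the franchisee prevails on this issue.
— Issue II —
Stage II.1 (franchisee, a preponderance, weight is at least 51): (e) 52 (franchisor's 9 disregarded) ≥ 51 — meets.
  The franchisee carries Stage II.1; the franchisor now bears the burden.
Stage II.2 (franchisor, a preponderance, weight is at least 51): (f) 50 (franchisee's 69 disregarded) < 51 — fails.
  The franchisor does not carry Stage II.2.
So the franchisee prevails on this issue.
— Issue III —
Stage III.1 (franchisee, the balance of probabilities, weight is at least 52): (g) 56 (franchisor's 27 disregarded) ≥ 52 — meets; (h) 52 (franchisor's 65 disregarded) ≥ 52 — meets.
  Stage III.1 is satisfied; the franchisee continues to bear the burden.
Stage III.2 (franchisee, the balance of probabilities, weight is at least 52): (i) 52 ≥ 52 — meets; (j) 52 (franchisor's 66 disregarded) ≥ 52 — meets.
  The franchisee carries Stage III.2; the franchisor now bears the burden.
Stage III.3 (franchisor, a scintilla of evidence, weight is at least 13): (k) 12 (franchisee's 41 disregarded) < 13 — fails.
  Not every element is met, so the franchisor fails to carry Stage III.3.
The analysis ends at Stage III.3; the franchisee prevails on this issue.
Per-issue: Issue I → franchisee; Issue II → franchisee; Issue III → franchisee. The franchisee must prevail on every issue; overall, the franchisee prevails.

franchisee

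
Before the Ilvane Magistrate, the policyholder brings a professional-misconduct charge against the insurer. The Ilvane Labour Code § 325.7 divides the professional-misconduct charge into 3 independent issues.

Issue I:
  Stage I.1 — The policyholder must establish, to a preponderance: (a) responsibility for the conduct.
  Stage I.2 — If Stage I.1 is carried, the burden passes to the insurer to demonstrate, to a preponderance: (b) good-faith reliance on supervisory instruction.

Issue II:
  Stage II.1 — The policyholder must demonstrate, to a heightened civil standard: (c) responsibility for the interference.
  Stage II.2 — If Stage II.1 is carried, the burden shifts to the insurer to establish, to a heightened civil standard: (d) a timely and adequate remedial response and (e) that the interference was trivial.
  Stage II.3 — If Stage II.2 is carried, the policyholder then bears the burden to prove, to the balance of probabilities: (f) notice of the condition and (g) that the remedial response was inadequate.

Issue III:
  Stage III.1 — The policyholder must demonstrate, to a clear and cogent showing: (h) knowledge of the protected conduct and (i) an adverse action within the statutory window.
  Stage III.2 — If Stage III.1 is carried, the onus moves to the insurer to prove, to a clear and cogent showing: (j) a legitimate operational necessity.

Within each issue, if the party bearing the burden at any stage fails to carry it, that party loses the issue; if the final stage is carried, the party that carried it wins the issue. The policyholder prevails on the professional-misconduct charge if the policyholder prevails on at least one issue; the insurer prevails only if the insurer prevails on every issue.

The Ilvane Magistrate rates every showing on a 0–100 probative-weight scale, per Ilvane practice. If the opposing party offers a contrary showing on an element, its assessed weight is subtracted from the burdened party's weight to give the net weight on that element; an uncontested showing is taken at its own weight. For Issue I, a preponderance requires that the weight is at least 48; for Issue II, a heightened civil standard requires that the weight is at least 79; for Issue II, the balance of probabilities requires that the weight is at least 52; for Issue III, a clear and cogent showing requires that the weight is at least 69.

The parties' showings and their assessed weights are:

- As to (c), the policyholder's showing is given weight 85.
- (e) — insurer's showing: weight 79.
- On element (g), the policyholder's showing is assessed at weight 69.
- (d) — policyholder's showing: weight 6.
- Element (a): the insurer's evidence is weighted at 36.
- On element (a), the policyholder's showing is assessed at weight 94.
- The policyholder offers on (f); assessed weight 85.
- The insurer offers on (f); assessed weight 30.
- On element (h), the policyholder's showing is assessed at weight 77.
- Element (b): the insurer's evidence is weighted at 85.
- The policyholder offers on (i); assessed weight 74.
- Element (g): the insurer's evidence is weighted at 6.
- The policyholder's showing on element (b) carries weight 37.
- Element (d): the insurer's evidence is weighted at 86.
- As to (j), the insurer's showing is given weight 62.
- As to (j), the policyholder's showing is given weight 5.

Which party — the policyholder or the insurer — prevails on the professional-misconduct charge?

— Issue I —
At Stage I.1 the policyholder must meet a preponderance (weight is at least 48): on (a) the weight is 94 less the opposing 36 gives net 58, ≥ 48, so (a) meets the standard.
  The policyholder carries Stage I.1; the insurer now bears the burden.
At Stage I.2 the insurer must meet a preponderance (weight is at least 48): on (b) the weight is 85 less the opposing 37 gives net 48, which does reach 48, so (b) meets the standard.
  Stage I.2 carried; the final stage is satisfied.
Every stage carried; the insurer prevails on this issue.
— Issue II —
At Stage II.1 the policyholder must meet a heightened civil standard (weight is at least 79): on (c) the weight is 85, ≥ 79, so (c) meets the standard.
  All elements met. The burden passes to the insurer.
At Stage II.2 the insurer must meet a heightened civil standard (weight is at least 79): on (d) the weight is 86 less the opposing 6 gives net 80, which does reach 79, so (d) meets the standard; on (e) the weight is 79, which does reach 79, so (e) meets the standard.
  All elements met. The burden passes to the policyholder.
At Stage II.3 the policyholder must meet the balance of probabilities (weight is at least 52): on (f) the weight is 85 less the opposing 30 gives net 55, ≥ 52, so (f) meets the standard; on (g) the weight is 69 less the opposing 6 gives net 63, ≥ 52, so (g) meets the standard.
  Stage II.3 carried; the final stage is satisfied.
All stages carried — the policyholder prevails on this issue.
— Issue III —
Stage III.1 — burden on policyholder; standard: a clear and cogent showing (weight is at least 69).
    (h): 77 ≥ 69 [met]
    (i): 74 ≥ 69 [met]
  The policyholder carries Stage III.1; the insurer now bears the burden.
Stage III.2 — burden on insurer; standard: a clear and cogent showing (weight is at least 69).
    (j): 62 − 5 = 57 < 69 [not met]
  The insurer does not carry Stage III.2.
So the policyholder prevails on this issue.
Per-issue: Issue I → insurer; Issue II → policyholder; Issue III → policyholder. The policyholder must prevail on at least one issue; overall, the policyholder prevails.

policyholder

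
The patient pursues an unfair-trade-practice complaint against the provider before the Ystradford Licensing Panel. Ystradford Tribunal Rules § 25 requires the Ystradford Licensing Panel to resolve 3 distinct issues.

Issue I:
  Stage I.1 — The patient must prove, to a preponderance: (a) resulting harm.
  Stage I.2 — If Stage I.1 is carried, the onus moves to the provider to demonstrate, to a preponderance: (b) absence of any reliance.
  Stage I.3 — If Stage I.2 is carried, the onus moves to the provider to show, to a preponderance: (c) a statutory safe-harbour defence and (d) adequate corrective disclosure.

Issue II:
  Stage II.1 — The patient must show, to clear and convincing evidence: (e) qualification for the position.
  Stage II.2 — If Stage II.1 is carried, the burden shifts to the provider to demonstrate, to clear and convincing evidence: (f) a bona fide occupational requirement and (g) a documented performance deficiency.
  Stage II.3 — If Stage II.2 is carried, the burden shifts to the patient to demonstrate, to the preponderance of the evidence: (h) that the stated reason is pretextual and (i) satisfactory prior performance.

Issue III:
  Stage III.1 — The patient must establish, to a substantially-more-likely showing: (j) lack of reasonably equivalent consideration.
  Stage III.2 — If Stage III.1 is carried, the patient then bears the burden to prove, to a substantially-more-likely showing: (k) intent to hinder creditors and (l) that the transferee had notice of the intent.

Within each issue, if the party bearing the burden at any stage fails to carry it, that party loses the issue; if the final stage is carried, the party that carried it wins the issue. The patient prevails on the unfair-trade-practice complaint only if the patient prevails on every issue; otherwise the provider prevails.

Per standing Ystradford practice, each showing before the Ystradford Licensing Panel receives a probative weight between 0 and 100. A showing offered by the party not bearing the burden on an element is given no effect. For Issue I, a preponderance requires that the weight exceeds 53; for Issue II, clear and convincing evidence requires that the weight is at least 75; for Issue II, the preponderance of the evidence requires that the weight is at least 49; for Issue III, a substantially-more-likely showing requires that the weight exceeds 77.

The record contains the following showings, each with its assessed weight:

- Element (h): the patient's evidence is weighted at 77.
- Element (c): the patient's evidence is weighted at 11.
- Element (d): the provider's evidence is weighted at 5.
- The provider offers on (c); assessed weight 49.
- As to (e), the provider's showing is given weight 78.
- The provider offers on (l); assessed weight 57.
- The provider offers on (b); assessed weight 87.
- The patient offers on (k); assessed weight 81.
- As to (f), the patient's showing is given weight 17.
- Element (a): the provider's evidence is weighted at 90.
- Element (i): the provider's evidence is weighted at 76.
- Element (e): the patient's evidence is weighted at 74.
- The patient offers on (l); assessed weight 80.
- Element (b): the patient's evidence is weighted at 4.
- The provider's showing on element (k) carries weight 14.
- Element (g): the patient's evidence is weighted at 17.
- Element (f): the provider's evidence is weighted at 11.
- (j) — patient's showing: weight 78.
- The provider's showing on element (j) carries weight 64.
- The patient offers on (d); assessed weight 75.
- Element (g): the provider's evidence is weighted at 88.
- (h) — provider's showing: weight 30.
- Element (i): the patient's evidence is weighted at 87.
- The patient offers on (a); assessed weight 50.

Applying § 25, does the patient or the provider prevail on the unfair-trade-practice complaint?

— Issue I —
Stage I.1 — burden on patient; standard: a preponderance (weight exceeds 53).
    (a): 50 (provider's 90 disregarded) ≤ 53 [not met]
  The patient does not carry Stage I.1.
The analysis ends at Stage I.1; the provider prevails on this issue.
— Issue II —
At Stage II.1 the patient must meet clear and convincing evidence (weight is at least 75): on (e) the weight is 74 (the provider's 78 is given no effect), which does not reach 75, so (e) does not meet the standard.
  Not every element is met, so the patient fails to carry Stage II.1.
The analysis ends at Stage II.1; the provider prevails on this issue.
— Issue III —
At Stage III.1 the patient must meet a substantially-more-likely showing (weight exceeds 77): on (j) the weight is 78 (the provider's 64 is given no effect), > 77, so (j) meets the standard.
  Stage III.1 is satisfied; the patient continues to bear the burden.
At Stage III.2 the patient must meet a substantially-more-likely showing (weight exceeds 77): on (k) the weight is 81 (the provider's 14 is given no effect), > 77, so (k) meets the standard; on (l) the weight is 80 (the provider's 57 is given no effect), which does exceed 77, so (l) meets the standard.
  The patient carries the last stage.
Every stage carried; the patient prevails on this issue.
Per-issue: Issue I → provider; Issue II → provider; Issue III → patient. The patient must prevail on every issue; overall, the provider prevails.

provider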